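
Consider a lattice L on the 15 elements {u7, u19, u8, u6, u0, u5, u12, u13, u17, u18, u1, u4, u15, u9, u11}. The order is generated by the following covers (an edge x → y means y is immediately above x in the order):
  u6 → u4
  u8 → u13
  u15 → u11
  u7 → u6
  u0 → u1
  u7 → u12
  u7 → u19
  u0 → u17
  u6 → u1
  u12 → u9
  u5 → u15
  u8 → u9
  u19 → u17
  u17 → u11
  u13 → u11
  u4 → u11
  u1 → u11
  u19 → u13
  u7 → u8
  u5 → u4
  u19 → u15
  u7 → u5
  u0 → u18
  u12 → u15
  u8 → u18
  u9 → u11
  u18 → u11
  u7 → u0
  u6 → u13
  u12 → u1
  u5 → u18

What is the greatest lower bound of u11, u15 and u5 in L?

u5

Common lower bounds of {u11, u15, u5}: u5, u7.
The greatest among these is u5.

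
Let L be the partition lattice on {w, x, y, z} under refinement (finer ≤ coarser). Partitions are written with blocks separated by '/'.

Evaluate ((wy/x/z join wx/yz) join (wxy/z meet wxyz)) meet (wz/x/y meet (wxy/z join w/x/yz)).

wz/x/y

wy/x/z ∨ wx/yz = wxyz
wxy/z ∧ wxyz = wxy/z
wxyz ∨ wxy/z = wxyz
wxy/z ∨ w/x/yz = wxyz
wz/x/y ∧ wxyz = wz/x/y
wxyz ∧ wz/x/y = wz/x/y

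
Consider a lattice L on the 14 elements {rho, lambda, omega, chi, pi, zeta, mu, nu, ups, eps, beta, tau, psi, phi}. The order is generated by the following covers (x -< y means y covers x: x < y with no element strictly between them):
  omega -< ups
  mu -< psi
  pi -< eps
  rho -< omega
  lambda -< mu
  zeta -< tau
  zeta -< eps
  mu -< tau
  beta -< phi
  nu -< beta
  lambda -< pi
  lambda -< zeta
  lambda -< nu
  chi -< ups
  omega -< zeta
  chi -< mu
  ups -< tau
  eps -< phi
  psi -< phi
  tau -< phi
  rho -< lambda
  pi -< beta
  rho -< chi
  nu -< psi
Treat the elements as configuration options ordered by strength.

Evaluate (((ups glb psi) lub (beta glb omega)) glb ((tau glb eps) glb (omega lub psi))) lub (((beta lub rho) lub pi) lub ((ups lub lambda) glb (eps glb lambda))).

ups ∧ psi = chi
beta ∧ omega = rho
chi ∨ rho = chi
tau ∧ eps = zeta
omega ∨ psi = phi
zeta ∧ phi = zeta
chi ∧ zeta = rho
beta ∨ rho = beta
beta ∨ pi = beta
ups ∨ lambda = tau
eps ∧ lambda = lambda
tau ∧ lambda = lambda
beta ∨ lambda = beta
rho ∨ beta = beta

beta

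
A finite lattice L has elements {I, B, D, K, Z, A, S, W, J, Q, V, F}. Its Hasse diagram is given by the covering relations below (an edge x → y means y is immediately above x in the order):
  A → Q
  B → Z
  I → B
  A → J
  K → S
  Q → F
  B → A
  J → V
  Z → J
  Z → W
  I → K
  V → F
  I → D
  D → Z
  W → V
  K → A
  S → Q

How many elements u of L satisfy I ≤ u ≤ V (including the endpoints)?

9

The interval [I, V] = {A, B, D, I, J, K, V, W, Z}, which has 9 elements.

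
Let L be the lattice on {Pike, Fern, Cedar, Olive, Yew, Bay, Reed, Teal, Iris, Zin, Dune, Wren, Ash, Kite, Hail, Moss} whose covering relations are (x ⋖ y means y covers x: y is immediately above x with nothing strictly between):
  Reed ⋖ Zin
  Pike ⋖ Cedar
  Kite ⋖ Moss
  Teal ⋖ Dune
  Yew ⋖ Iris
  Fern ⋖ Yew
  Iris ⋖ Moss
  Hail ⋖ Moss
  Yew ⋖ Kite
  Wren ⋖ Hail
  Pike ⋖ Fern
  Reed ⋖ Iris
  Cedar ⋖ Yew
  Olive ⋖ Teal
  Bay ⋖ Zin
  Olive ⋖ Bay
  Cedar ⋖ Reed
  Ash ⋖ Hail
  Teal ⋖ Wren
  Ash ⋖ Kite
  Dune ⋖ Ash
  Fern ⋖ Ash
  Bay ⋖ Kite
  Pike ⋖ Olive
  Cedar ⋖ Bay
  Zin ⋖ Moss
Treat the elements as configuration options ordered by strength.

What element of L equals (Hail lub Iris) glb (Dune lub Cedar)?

Kite

Hail ∨ Iris = Moss
Dune ∨ Cedar = Kite
Moss ∧ Kite = Kite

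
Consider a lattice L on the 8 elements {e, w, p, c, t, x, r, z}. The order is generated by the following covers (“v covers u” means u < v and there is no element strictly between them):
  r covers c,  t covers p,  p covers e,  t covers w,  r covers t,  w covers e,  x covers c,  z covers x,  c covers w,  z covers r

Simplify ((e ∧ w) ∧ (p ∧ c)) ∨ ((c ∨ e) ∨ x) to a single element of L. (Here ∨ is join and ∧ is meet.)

x

e ∧ w = e
p ∧ c = e
e ∧ e = e
c ∨ e = c
c ∨ x = x
e ∨ x = x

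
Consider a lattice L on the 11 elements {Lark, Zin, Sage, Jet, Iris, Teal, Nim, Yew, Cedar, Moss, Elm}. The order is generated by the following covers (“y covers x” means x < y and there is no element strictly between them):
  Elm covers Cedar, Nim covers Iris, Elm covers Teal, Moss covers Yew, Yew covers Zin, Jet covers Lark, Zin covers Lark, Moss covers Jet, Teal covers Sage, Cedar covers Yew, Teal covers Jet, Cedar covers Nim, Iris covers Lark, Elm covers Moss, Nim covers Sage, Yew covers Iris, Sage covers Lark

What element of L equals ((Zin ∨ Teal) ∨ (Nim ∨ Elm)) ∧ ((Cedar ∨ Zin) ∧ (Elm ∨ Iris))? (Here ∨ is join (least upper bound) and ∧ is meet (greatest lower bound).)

Zin ∨ Teal = Elm
Nim ∨ Elm = Elm
Elm ∨ Elm = Elm
Cedar ∨ Zin = Cedar
Elm ∨ Iris = Elm
Cedar ∧ Elm = Cedar
Elm ∧ Cedar = Cedar

Cedar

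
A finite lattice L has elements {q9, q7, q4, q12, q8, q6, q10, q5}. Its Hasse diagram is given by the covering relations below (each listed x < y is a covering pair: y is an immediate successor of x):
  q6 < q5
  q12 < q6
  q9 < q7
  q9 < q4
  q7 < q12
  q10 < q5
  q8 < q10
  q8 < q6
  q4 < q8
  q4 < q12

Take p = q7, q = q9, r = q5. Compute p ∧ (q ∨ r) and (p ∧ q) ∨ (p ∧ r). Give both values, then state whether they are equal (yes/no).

q ∨ r = q5, so p ∧ (q ∨ r) = q7 ∧ q5 = q7.
p ∧ q = q9 and p ∧ r = q7, so (p ∧ q) ∨ (p ∧ r) = q9 ∨ q7 = q7.
Equal: yes.

q7; q7; yes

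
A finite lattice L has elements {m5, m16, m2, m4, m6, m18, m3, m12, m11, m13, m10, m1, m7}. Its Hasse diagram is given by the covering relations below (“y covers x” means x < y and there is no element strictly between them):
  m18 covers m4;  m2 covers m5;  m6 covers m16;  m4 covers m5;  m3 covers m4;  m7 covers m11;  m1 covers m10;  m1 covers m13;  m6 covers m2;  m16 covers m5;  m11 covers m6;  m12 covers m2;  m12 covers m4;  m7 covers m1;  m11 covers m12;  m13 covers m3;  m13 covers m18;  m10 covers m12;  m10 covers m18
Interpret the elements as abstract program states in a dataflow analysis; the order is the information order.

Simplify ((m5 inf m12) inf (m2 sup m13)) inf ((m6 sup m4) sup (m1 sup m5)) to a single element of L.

m5

m5 ∧ m12 = m5
m2 ∨ m13 = m1
m5 ∧ m1 = m5
m6 ∨ m4 = m11
m1 ∨ m5 = m1
m11 ∨ m1 = m7
m5 ∧ m7 = m5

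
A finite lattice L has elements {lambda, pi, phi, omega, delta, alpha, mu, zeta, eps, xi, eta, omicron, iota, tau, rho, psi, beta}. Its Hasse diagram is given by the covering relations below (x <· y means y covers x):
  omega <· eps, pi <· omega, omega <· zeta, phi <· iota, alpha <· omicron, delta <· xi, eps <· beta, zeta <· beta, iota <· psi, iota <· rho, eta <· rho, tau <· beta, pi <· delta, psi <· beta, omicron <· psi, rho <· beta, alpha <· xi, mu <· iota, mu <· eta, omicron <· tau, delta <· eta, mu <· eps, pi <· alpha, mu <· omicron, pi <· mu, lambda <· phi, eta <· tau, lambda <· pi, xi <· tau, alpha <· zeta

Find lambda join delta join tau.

Common upper bounds of {lambda, delta, tau}: beta, tau.
The least among these is tau.

tau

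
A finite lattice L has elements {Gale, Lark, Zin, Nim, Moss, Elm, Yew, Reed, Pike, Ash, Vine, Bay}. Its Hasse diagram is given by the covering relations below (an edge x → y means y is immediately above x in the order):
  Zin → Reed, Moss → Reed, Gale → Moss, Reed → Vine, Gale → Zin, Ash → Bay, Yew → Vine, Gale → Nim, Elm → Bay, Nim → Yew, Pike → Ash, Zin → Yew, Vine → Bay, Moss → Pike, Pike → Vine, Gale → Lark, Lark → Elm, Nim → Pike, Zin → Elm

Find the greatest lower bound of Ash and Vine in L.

Common lower bounds of {Ash, Vine}: Gale, Moss, Nim, Pike.
The greatest among these is Pike.

Pike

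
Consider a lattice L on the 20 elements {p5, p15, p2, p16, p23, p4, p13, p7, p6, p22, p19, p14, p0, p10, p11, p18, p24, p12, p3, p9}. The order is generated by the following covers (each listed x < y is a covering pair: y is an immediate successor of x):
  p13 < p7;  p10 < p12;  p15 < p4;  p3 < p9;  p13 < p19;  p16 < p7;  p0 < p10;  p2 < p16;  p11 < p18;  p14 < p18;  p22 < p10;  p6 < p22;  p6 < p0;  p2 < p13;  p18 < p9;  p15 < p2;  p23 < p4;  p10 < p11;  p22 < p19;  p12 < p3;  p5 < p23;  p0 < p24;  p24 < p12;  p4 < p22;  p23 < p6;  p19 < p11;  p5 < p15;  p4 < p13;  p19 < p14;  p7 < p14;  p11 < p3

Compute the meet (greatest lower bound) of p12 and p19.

p22

Common lower bounds of {p12, p19}: p15, p22, p23, p4, p5, p6.
The greatest among these is p22.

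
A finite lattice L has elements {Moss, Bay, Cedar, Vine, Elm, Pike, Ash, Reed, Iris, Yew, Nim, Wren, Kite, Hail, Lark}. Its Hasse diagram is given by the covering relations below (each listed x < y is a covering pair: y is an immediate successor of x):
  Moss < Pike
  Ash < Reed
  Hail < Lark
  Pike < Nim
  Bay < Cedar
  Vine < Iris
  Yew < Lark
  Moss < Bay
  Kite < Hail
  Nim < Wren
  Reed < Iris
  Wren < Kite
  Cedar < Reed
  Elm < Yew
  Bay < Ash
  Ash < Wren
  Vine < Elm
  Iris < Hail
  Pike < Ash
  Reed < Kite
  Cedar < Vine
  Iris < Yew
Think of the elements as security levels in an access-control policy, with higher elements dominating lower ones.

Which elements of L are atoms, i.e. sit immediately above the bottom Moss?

Bay, Pike

The atoms are exactly the elements that cover Moss: Bay, Pike.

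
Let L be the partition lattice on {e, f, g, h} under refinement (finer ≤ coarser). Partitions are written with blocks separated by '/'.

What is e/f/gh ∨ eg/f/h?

egh/f

The join of e/f/gh and eg/f/h merges any blocks that overlap across the partitions, giving egh/f.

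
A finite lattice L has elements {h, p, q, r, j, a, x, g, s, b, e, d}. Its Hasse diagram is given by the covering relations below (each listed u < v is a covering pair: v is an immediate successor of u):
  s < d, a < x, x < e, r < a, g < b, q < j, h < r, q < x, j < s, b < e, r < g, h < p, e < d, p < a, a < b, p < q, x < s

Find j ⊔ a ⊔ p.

s

Common upper bounds of {j, a, p}: d, s.
The least among these is s.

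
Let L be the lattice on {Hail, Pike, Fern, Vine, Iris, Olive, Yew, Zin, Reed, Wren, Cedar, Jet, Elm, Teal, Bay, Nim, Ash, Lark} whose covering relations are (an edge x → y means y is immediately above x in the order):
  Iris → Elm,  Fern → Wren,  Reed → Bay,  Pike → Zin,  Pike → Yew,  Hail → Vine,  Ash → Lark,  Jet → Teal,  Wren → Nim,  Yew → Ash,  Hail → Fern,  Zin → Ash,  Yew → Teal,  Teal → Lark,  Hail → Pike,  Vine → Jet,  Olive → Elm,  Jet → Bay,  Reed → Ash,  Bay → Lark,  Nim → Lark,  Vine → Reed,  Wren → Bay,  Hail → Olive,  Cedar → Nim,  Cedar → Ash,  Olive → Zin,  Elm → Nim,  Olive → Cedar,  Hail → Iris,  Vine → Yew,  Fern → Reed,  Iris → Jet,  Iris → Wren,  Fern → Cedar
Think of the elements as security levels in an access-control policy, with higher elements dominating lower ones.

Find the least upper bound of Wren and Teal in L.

Lark

Common upper bounds of {Wren, Teal}: Lark.
The least among these is Lark.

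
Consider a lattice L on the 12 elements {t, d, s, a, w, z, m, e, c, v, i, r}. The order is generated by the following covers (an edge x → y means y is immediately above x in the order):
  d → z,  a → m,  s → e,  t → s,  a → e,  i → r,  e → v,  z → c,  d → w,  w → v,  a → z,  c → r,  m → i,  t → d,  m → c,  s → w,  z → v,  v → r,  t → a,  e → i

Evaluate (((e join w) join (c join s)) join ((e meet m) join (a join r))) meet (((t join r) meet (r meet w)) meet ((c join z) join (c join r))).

e ∨ w = v
c ∨ s = r
v ∨ r = r
e ∧ m = a
a ∨ r = r
a ∨ r = r
r ∨ r = r
t ∨ r = r
r ∧ w = w
r ∧ w = w
c ∨ z = c
c ∨ r = r
c ∨ r = r
w ∧ r = w
r ∧ w = w

w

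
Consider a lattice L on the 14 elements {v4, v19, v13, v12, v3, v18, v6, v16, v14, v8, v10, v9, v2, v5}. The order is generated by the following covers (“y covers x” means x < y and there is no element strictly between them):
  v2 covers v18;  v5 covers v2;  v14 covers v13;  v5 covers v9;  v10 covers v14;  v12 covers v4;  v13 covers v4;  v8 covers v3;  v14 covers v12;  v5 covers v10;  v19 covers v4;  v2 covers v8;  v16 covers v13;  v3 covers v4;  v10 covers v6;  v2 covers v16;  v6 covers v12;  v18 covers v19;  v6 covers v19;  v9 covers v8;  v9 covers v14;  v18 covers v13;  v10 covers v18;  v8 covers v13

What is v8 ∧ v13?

v13

Common lower bounds of {v8, v13}: v13, v4.
The greatest among these is v13.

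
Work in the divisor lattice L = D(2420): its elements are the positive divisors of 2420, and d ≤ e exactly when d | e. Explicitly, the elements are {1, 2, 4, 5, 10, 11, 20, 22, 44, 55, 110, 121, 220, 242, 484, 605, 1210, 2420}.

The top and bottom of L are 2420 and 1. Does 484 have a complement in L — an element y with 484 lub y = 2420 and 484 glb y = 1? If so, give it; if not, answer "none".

Need y with 484 ∨ y = 2420 and 484 ∧ y = 1.
Checking each element gives: 5.

5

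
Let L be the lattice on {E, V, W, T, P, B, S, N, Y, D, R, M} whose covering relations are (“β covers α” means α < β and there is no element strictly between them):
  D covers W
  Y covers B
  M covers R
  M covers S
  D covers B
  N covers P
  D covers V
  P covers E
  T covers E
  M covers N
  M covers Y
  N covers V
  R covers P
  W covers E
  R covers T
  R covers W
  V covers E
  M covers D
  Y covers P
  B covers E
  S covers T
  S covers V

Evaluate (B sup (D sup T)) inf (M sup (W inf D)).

D ∨ T = M
B ∨ M = M
W ∧ D = W
M ∨ W = M
M ∧ M = M

M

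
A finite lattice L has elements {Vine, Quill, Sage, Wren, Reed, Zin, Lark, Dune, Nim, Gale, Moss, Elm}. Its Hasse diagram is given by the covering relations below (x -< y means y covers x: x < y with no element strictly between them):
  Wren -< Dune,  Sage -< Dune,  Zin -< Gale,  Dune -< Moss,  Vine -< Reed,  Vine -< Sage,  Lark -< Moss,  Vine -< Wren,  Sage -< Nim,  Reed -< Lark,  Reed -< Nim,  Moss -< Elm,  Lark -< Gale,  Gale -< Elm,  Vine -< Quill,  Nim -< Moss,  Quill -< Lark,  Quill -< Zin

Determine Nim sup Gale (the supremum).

Common upper bounds of {Nim, Gale}: Elm.
The least among these is Elm.

Elm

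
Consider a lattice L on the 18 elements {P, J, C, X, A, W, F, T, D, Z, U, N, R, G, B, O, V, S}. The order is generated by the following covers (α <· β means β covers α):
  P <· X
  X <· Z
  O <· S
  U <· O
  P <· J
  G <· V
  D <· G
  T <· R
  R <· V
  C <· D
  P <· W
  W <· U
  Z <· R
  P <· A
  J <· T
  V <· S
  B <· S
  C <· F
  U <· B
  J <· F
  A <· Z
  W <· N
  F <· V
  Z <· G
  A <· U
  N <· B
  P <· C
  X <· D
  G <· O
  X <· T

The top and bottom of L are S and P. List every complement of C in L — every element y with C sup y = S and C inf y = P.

B, N

Need y with C ∨ y = S and C ∧ y = P.
Checking each element gives: B, N.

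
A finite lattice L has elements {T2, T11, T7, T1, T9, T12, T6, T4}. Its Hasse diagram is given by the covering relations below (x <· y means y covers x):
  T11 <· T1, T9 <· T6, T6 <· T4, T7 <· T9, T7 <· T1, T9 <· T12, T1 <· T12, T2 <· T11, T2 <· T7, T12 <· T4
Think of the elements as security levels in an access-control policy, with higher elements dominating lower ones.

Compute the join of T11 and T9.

Common upper bounds of {T11, T9}: T12, T4.
The least among these is T12.

T12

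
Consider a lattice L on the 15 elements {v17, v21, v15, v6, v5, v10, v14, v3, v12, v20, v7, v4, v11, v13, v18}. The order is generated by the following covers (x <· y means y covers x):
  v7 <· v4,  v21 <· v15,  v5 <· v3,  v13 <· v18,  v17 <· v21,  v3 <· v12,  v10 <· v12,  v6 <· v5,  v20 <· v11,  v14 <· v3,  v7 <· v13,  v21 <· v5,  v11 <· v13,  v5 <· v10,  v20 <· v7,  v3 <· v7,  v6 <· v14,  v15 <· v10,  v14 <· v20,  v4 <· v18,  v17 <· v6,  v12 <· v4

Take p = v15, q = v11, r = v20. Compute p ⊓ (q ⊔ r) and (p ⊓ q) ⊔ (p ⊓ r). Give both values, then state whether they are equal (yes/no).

v17; v17; yes

q ⊔ r = v11, so p ⊓ (q ⊔ r) = v15 ⊓ v11 = v17.
p ⊓ q = v17 and p ⊓ r = v17, so (p ⊓ q) ⊔ (p ⊓ r) = v17 ⊔ v17 = v17.
Equal: yes.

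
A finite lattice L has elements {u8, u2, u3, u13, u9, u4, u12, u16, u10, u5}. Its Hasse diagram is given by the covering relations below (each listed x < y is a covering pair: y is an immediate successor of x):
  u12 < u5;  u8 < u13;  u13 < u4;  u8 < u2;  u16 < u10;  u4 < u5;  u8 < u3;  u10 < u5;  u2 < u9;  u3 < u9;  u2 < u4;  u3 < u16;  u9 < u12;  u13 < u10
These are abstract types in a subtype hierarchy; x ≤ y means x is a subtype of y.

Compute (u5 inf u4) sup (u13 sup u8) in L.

u4

u5 ∧ u4 = u4
u13 ∨ u8 = u13
u4 ∨ u13 = u4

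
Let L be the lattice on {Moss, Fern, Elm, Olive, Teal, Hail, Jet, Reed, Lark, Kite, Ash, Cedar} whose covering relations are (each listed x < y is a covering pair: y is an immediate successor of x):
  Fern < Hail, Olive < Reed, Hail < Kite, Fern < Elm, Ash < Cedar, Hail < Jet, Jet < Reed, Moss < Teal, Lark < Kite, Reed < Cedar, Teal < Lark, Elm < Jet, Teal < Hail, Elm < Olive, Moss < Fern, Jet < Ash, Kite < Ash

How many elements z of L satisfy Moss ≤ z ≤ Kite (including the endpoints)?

6

The interval [Moss, Kite] = {Fern, Hail, Kite, Lark, Moss, Teal}, which has 6 elements.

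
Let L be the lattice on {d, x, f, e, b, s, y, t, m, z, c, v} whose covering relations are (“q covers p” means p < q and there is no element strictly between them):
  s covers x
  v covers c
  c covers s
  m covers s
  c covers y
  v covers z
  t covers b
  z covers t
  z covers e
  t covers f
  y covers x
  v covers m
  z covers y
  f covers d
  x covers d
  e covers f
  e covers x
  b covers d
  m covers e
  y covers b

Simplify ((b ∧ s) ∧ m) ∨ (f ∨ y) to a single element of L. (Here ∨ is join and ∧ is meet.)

z

b ∧ s = d
d ∧ m = d
f ∨ y = z
d ∨ z = z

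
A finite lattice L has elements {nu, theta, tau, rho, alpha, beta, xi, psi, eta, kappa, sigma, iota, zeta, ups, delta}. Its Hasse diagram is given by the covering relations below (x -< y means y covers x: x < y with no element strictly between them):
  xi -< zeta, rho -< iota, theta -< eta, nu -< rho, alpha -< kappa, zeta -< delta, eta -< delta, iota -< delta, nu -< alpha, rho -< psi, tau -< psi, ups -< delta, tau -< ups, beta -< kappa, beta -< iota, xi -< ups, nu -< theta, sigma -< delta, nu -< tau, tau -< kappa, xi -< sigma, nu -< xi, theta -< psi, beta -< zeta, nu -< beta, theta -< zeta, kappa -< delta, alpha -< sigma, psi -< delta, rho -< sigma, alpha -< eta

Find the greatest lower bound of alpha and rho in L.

Common lower bounds of {alpha, rho}: nu.
The greatest among these is nu.

nu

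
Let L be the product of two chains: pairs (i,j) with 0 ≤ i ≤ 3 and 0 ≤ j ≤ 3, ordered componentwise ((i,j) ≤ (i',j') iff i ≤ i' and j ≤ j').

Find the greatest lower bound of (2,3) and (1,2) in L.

(1,2)

Common lower bounds of {(2,3), (1,2)}: (0,0), (0,1), (0,2), (1,0), (1,1), (1,2).
The greatest among these is (1,2).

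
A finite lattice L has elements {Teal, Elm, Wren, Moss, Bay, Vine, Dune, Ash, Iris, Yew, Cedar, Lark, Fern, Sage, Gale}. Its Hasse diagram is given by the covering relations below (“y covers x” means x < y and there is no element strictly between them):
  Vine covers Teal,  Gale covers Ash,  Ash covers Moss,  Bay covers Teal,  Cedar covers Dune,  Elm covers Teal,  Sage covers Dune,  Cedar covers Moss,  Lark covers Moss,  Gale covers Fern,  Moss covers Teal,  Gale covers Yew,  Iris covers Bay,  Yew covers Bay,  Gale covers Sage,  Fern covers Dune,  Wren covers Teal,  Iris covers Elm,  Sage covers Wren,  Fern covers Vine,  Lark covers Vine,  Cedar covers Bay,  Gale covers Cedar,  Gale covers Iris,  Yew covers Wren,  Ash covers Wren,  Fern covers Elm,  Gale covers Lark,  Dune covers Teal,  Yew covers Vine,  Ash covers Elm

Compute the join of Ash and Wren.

Common upper bounds of {Ash, Wren}: Ash, Gale.
The least among these is Ash.

Ash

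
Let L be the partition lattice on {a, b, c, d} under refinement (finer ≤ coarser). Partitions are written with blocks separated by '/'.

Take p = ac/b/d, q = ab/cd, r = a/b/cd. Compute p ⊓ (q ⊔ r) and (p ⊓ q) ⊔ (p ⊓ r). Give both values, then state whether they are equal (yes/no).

a/b/c/d; a/b/c/d; yes

q ⊔ r = ab/cd, so p ⊓ (q ⊔ r) = ac/b/d ⊓ ab/cd = a/b/c/d.
p ⊓ q = a/b/c/d and p ⊓ r = a/b/c/d, so (p ⊓ q) ⊔ (p ⊓ r) = a/b/c/d ⊔ a/b/c/d = a/b/c/d.
Equal: yes.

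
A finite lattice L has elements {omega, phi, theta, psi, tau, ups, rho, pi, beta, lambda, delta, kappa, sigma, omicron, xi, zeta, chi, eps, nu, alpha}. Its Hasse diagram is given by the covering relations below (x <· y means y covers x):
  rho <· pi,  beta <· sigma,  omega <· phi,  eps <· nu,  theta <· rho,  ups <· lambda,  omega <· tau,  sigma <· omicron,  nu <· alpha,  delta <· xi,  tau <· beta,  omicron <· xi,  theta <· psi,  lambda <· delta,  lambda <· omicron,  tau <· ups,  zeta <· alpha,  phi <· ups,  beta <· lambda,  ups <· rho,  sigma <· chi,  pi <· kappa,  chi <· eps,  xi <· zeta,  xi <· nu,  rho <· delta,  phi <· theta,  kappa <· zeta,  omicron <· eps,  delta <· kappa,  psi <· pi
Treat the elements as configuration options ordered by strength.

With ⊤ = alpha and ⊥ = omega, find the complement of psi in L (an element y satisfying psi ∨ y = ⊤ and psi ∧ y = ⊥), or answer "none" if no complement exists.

chi

Need y with psi ∨ y = alpha and psi ∧ y = omega.
Checking each element gives: chi.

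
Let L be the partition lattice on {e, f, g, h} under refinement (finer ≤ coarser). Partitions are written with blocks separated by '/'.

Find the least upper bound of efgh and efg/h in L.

efgh

The join of efgh and efg/h merges any blocks that overlap across the partitions, giving efgh.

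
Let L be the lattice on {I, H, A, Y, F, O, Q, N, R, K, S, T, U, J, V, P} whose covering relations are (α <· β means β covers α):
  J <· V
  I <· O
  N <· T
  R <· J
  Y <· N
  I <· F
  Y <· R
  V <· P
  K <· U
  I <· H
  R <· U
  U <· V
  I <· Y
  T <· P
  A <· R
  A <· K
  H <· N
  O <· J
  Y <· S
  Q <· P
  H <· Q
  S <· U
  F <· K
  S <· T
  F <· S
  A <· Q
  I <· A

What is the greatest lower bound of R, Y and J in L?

Y

Common lower bounds of {R, Y, J}: I, Y.
The greatest among these is Y.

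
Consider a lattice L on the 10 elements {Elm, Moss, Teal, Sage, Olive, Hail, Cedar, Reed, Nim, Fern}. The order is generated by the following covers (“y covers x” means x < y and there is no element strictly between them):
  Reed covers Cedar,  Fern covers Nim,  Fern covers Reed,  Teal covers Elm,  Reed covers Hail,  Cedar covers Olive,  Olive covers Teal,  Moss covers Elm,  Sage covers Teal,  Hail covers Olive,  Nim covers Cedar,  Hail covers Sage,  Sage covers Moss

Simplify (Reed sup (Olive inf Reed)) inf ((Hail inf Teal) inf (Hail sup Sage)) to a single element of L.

Olive ∧ Reed = Olive
Reed ∨ Olive = Reed
Hail ∧ Teal = Teal
Hail ∨ Sage = Hail
Teal ∧ Hail = Teal
Reed ∧ Teal = Teal

Teal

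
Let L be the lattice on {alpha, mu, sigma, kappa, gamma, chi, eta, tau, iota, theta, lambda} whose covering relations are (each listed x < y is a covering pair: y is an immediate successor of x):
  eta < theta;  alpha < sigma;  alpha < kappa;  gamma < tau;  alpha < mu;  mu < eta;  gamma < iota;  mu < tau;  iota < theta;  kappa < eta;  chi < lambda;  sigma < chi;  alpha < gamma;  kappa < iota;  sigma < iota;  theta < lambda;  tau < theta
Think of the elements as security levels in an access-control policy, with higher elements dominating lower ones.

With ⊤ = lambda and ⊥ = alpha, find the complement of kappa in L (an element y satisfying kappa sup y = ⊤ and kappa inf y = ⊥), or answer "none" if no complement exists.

chi

Need y with kappa ∨ y = lambda and kappa ∧ y = alpha.
Checking each element gives: chi.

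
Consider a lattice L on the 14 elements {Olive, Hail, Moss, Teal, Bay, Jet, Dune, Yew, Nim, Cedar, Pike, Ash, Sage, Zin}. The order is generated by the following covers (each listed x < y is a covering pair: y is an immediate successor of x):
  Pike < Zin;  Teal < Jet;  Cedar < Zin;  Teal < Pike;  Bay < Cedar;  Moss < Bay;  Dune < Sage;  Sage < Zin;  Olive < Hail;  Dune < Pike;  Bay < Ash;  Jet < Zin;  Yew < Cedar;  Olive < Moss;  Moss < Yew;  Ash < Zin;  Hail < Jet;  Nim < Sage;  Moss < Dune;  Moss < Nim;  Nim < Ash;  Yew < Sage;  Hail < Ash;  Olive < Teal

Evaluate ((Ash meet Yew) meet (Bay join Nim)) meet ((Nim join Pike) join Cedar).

Ash ∧ Yew = Moss
Bay ∨ Nim = Ash
Moss ∧ Ash = Moss
Nim ∨ Pike = Zin
Zin ∨ Cedar = Zin
Moss ∧ Zin = Moss

Moss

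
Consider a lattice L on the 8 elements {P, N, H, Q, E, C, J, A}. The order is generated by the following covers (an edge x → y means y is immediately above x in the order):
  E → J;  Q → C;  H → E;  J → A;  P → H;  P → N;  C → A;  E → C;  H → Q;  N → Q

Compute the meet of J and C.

E

Common lower bounds of {J, C}: E, H, P.
The greatest among these is E.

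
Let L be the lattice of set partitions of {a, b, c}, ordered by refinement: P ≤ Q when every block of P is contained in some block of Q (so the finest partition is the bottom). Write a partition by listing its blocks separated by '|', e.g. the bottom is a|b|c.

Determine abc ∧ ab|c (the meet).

ab|c

Common lower bounds of {abc, ab|c}: ab|c, a|b|c.
The greatest among these is ab|c.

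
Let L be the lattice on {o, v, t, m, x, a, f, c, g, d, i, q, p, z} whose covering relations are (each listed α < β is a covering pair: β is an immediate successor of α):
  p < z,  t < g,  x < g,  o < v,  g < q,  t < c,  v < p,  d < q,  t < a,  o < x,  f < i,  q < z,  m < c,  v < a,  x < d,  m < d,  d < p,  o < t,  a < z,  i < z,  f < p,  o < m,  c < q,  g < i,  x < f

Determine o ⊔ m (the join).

m

Common upper bounds of {o, m}: c, d, m, p, q, z.
The least among these is m.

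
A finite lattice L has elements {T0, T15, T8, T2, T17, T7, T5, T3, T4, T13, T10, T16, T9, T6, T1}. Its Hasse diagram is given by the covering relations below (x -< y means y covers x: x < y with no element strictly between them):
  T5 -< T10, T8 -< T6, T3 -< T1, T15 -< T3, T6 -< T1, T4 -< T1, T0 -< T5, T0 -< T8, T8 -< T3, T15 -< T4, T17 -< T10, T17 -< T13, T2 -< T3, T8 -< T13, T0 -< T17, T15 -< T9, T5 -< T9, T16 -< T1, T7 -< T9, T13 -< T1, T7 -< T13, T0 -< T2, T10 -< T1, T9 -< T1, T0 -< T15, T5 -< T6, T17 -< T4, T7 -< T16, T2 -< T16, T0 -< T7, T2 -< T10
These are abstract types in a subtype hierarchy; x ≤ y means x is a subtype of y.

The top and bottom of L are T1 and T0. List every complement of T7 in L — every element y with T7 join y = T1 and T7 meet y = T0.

T10, T3, T4, T6

Need y with T7 ∨ y = T1 and T7 ∧ y = T0.
Checking each element gives: T10, T3, T4, T6.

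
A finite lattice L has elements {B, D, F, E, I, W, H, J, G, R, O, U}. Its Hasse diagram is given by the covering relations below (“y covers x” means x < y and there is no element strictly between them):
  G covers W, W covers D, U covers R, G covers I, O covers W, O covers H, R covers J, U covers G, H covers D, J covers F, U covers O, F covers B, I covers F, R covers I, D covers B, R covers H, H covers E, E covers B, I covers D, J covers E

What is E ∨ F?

J

Common upper bounds of {E, F}: J, R, U.
The least among these is J.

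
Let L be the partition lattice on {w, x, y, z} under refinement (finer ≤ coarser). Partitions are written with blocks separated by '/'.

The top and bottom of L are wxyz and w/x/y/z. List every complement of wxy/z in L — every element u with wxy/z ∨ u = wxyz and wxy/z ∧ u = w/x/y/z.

Need u with wxy/z ∨ u = wxyz and wxy/z ∧ u = w/x/y/z.
Checking each element gives: w/x/yz, w/xz/y, wz/x/y.

w/x/yz, w/xz/y, wz/x/y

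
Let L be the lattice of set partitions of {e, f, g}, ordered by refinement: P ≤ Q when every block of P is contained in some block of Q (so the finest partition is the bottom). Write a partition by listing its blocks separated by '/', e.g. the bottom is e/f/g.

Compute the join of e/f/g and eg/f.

eg/f

Common upper bounds of {e/f/g, eg/f}: efg, eg/f.
The least among these is eg/f.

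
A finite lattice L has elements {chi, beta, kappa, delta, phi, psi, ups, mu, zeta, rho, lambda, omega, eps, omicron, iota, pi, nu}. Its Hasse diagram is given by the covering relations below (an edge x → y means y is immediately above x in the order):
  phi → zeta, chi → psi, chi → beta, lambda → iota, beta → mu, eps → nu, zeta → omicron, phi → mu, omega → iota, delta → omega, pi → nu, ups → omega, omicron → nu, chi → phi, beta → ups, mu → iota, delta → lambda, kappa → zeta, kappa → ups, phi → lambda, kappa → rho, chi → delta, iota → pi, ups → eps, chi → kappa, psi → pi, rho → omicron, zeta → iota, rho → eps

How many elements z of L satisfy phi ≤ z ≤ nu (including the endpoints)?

8

The interval [phi, nu] = {iota, lambda, mu, nu, omicron, phi, pi, zeta}, which has 8 elements.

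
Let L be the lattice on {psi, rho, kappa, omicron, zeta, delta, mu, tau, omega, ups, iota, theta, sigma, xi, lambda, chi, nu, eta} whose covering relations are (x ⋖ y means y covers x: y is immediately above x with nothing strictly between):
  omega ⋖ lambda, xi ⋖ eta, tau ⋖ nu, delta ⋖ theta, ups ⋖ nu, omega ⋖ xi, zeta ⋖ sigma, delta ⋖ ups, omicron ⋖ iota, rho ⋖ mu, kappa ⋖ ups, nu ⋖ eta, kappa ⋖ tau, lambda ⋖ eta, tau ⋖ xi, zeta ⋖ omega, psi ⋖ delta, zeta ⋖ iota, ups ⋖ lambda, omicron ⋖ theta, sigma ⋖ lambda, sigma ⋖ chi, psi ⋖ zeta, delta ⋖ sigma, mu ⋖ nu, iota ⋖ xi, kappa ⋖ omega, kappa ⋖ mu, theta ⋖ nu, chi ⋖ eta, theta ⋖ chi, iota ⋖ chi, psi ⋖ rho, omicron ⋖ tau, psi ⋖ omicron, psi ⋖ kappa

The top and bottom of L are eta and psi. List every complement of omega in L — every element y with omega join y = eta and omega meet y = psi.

Need y with omega ∨ y = eta and omega ∧ y = psi.
Checking each element gives: rho, theta.

rho, theta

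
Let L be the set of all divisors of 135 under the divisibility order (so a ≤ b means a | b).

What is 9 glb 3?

3

In the divisibility order, the meet is the greatest common divisor: gcd(9, 3) = 3.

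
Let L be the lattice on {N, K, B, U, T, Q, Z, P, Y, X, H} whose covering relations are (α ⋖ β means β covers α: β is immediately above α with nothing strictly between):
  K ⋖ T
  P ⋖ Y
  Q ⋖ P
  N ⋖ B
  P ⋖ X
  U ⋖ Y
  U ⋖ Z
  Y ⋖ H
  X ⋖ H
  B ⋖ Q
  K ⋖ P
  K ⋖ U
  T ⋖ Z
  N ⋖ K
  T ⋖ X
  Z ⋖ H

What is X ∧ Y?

Common lower bounds of {X, Y}: B, K, N, P, Q.
The greatest among these is P.

P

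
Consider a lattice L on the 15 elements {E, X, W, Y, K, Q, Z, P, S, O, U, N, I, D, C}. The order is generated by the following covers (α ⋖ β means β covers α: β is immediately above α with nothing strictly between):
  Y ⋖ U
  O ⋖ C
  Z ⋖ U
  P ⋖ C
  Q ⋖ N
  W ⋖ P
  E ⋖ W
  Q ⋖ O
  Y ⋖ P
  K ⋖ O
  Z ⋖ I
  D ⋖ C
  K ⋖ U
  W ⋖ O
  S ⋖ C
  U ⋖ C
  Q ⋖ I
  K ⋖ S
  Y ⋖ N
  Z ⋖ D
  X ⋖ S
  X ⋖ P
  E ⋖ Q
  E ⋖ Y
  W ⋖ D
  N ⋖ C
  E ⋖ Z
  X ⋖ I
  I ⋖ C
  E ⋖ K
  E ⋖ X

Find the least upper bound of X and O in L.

Common upper bounds of {X, O}: C.
The least among these is C.

C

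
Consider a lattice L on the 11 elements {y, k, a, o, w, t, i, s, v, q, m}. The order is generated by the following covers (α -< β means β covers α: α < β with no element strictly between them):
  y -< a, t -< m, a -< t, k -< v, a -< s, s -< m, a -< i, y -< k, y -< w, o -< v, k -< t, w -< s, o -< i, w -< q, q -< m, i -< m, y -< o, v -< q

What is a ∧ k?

y

Common lower bounds of {a, k}: y.
The greatest among these is y.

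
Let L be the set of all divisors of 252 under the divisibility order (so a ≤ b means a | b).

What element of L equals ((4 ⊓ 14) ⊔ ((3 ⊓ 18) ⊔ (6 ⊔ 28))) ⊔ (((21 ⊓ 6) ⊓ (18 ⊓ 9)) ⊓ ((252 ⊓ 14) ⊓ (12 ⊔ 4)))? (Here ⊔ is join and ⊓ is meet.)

84

4 ∧ 14 = 2
3 ∧ 18 = 3
6 ∨ 28 = 84
3 ∨ 84 = 84
2 ∨ 84 = 84
21 ∧ 6 = 3
18 ∧ 9 = 9
3 ∧ 9 = 3
252 ∧ 14 = 14
12 ∨ 4 = 12
14 ∧ 12 = 2
3 ∧ 2 = 1
84 ∨ 1 = 84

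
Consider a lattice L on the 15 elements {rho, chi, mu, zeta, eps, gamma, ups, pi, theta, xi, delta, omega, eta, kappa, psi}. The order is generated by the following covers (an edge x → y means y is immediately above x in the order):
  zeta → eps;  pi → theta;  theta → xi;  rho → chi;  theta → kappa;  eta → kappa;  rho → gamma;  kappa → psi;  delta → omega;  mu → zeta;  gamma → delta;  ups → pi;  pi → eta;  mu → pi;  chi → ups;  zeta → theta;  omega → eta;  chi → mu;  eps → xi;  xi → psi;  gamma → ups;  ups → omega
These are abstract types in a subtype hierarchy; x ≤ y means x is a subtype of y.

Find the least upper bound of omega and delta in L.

Common upper bounds of {omega, delta}: eta, kappa, omega, psi.
The least among these is omega.

omega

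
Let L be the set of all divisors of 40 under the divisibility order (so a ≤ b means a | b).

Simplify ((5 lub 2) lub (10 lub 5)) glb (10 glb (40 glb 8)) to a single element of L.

2

5 ∨ 2 = 10
10 ∨ 5 = 10
10 ∨ 10 = 10
40 ∧ 8 = 8
10 ∧ 8 = 2
10 ∧ 2 = 2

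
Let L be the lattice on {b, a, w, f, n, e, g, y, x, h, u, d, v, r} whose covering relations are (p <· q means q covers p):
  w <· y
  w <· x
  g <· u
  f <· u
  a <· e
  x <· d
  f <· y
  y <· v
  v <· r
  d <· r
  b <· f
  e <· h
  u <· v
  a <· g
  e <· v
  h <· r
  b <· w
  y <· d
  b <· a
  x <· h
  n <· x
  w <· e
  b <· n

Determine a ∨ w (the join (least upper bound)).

Common upper bounds of {a, w}: e, h, r, v.
The least among these is e.

e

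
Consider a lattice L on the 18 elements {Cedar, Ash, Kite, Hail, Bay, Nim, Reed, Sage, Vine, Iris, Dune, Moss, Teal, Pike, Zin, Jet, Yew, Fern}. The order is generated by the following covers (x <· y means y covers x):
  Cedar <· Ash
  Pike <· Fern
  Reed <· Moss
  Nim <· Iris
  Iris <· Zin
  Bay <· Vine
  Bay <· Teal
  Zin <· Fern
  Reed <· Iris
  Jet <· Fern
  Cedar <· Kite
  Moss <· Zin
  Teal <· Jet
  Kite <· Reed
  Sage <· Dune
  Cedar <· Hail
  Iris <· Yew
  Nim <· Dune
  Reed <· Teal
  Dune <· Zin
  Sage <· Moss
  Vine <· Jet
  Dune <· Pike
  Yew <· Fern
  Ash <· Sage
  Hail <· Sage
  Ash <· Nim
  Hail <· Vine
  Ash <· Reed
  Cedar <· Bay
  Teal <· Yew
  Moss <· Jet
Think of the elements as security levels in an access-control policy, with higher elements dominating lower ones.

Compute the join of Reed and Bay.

Teal

Common upper bounds of {Reed, Bay}: Fern, Jet, Teal, Yew.
The least among these is Teal.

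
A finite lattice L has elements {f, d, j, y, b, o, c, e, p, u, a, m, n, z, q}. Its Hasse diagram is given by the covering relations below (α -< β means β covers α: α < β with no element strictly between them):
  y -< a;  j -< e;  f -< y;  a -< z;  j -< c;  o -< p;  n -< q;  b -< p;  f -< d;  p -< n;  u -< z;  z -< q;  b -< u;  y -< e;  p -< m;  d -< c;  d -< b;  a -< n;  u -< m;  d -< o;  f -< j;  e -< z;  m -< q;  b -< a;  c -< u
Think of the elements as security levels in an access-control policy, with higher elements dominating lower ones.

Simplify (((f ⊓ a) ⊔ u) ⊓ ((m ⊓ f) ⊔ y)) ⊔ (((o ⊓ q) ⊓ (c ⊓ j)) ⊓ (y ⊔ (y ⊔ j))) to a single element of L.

f

f ∧ a = f
f ∨ u = u
m ∧ f = f
f ∨ y = y
u ∧ y = f
o ∧ q = o
c ∧ j = j
o ∧ j = f
y ∨ j = e
y ∨ e = e
f ∧ e = f
f ∨ f = f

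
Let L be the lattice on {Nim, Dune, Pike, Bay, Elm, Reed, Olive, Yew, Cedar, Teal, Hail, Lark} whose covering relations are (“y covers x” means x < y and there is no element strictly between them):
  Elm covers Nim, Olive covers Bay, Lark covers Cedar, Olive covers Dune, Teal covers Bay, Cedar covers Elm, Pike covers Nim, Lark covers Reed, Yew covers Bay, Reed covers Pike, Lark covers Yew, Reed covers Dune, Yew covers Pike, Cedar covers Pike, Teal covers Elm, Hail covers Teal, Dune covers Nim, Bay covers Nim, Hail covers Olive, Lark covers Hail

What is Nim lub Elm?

Common upper bounds of {Nim, Elm}: Cedar, Elm, Hail, Lark, Teal.
The least among these is Elm.

Elm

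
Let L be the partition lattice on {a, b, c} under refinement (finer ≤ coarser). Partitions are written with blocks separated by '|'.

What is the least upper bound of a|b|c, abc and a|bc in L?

abc

The join of a|b|c, abc, a|bc merges any blocks that overlap across the partitions, giving abc.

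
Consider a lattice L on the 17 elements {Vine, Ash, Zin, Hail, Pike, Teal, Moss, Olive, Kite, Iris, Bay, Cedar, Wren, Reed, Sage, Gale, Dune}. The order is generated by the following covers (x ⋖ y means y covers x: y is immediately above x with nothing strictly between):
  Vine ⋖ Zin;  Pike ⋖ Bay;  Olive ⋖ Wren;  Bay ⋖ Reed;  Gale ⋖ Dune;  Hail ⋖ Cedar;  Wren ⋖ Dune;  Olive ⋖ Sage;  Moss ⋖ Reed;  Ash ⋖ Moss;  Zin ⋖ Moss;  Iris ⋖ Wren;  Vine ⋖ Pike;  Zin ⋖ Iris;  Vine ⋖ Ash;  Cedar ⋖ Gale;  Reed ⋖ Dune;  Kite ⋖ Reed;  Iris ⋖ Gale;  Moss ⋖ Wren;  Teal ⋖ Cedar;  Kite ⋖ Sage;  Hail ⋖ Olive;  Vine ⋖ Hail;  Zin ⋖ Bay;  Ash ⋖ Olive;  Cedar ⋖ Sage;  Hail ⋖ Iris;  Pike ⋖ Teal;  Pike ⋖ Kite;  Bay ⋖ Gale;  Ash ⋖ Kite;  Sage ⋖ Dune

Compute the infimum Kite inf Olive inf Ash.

Ash

Common lower bounds of {Kite, Olive, Ash}: Ash, Vine.
The greatest among these is Ash.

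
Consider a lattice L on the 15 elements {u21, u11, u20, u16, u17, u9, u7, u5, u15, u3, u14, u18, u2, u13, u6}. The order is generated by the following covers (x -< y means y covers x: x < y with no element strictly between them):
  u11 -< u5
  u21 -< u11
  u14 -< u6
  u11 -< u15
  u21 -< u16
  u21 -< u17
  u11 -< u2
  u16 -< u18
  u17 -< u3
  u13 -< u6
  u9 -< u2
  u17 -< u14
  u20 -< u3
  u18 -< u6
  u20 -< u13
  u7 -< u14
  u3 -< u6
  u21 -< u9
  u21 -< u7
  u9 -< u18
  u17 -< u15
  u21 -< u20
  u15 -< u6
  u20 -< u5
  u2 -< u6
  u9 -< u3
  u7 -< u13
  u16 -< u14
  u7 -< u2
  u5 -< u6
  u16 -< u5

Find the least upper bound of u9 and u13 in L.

Common upper bounds of {u9, u13}: u6.
The least among these is u6.

u6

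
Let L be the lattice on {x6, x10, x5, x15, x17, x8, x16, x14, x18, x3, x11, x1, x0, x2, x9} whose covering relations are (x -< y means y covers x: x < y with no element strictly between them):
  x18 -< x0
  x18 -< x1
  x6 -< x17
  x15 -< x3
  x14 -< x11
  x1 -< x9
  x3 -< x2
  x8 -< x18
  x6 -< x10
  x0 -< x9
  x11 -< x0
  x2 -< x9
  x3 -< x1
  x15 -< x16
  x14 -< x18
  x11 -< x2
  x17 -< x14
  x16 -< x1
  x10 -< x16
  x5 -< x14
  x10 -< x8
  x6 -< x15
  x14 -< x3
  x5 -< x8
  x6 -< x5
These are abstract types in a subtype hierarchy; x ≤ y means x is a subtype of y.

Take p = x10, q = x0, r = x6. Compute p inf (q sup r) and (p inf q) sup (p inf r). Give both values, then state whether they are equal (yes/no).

x10; x10; yes

q sup r = x0, so p inf (q sup r) = x10 inf x0 = x10.
p inf q = x10 and p inf r = x6, so (p inf q) sup (p inf r) = x10 sup x6 = x10.
Equal: yes.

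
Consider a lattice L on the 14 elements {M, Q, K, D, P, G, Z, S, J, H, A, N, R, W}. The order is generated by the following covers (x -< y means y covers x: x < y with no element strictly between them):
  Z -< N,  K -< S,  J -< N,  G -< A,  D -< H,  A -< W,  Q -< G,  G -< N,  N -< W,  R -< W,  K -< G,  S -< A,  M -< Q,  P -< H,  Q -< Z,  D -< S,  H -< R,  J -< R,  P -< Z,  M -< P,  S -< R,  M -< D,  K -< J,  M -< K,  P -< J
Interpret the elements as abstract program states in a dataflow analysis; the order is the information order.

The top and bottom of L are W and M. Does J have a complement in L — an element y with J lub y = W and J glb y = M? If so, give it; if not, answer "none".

For every candidate y, either J ∨ y ≠ W or J ∧ y ≠ M; no complement exists.

none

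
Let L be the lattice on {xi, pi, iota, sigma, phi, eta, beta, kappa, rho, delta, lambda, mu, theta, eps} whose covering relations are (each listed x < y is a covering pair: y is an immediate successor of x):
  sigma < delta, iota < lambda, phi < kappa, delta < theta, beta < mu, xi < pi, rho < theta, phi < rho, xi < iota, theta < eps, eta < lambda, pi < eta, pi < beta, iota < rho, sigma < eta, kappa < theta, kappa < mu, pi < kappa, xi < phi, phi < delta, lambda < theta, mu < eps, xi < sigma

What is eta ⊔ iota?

lambda

Common upper bounds of {eta, iota}: eps, lambda, theta.
The least among these is lambda.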